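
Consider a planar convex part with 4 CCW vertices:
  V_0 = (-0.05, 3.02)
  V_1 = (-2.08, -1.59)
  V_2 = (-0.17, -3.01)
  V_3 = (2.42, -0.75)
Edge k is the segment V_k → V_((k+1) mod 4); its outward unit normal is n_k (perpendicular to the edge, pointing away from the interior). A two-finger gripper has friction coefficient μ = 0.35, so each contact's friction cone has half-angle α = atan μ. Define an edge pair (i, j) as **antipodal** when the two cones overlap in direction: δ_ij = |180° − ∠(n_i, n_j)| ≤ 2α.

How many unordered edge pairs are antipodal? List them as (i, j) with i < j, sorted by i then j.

α = atan 0.35 = 19.29°;  2α = 38.58°
n_0 = (-0.9152, +0.4030)
n_1 = (-0.5966, -0.8025)
n_2 = (+0.6575, -0.7535)
n_3 = (+0.8365, +0.5480)
  (0,1): δ = 102.86°  ·
  (0,2): δ = 25.13°  ✓
  (0,3): δ = 57.00°  ·
  (1,2): δ = 102.26°  ·
  (1,3): δ = 20.14°  ✓
  (2,3): δ = 97.88°  ·
antipodal pairs: 2

count = 2; pairs: (0,2), (1,3)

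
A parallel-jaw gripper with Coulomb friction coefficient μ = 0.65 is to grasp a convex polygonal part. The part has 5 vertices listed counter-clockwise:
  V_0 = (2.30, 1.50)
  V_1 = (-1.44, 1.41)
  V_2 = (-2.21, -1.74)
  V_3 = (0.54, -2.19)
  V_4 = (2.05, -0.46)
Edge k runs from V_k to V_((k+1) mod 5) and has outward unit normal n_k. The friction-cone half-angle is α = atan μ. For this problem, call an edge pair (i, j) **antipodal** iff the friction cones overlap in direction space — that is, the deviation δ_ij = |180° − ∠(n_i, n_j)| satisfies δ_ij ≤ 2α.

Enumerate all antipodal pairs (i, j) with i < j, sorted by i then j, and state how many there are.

α = atan 0.65 = 33.02°;  2α = 66.05°
n_0 = (-0.0241, +0.9997)
n_1 = (-0.9714, +0.2375)
n_2 = (-0.1615, -0.9869)
n_3 = (+0.7534, -0.6576)
n_4 = (+0.9920, -0.1265)
  (0,1): δ = 105.11°  ·
  (0,2): δ = 10.67°  ✓
  (0,3): δ = 47.51°  ✓
  (0,4): δ = 81.35°  ·
  (1,2): δ = 85.56°  ·
  (1,3): δ = 27.38°  ✓
  (1,4): δ = 6.47°  ✓
  (2,3): δ = 121.82°  ·
  (2,4): δ = 87.98°  ·
  (3,4): δ = 146.15°  ·
antipodal pairs: 4

count = 4; pairs: (0,2), (0,3), (1,3), (1,4)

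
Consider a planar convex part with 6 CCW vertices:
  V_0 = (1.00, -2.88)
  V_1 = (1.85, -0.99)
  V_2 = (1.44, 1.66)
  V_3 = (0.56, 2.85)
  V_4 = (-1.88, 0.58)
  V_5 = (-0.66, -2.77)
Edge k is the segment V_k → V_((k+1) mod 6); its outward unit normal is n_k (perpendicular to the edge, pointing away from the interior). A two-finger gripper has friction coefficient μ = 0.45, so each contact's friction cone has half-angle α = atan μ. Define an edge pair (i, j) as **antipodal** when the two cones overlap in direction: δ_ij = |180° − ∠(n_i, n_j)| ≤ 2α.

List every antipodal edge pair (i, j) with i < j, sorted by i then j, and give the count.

count = 5; pairs: (0,3), (0,4), (1,4), (2,4), (3,5)

α = atan 0.45 = 24.23°;  2α = 48.46°
n_0 = (+0.9120, -0.4102)
n_1 = (+0.9882, +0.1529)
n_2 = (+0.8040, +0.5946)
n_3 = (-0.6811, +0.7322)
n_4 = (-0.9396, -0.3422)
n_5 = (-0.0661, -0.9978)
  (0,1): δ = 146.99°  ·
  (0,2): δ = 119.30°  ·
  (0,3): δ = 22.85°  ✓
  (0,4): δ = 44.23°  ✓
  (0,5): δ = 110.42°  ·
  (1,2): δ = 152.31°  ·
  (1,3): δ = 55.86°  ·
  (1,4): δ = 11.22°  ✓
  (1,5): δ = 77.41°  ·
  (2,3): δ = 83.55°  ·
  (2,4): δ = 16.47°  ✓
  (2,5): δ = 49.73°  ·
  (3,4): δ = 112.92°  ·
  (3,5): δ = 46.72°  ✓
  (4,5): δ = 113.80°  ·
antipodal pairs: 5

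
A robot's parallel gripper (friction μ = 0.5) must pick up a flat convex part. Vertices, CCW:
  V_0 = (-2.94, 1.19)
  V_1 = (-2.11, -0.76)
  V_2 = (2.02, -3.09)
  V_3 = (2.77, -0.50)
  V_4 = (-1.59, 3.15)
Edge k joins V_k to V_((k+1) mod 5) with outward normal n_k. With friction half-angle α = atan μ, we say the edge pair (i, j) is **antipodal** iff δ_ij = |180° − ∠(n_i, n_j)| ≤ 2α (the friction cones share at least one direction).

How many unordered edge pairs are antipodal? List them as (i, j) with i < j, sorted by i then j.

α = atan 0.5 = 26.57°;  2α = 53.13°
n_0 = (-0.9201, -0.3916)
n_1 = (-0.4914, -0.8710)
n_2 = (+0.9605, -0.2781)
n_3 = (+0.6419, +0.7668)
n_4 = (-0.8236, +0.5672)
  (0,1): δ = 142.49°  ·
  (0,2): δ = 39.21°  ✓
  (0,3): δ = 27.01°  ✓
  (0,4): δ = 122.39°  ·
  (1,2): δ = 76.72°  ·
  (1,3): δ = 10.50°  ✓
  (1,4): δ = 84.87°  ·
  (2,3): δ = 113.78°  ·
  (2,4): δ = 18.41°  ✓
  (3,4): δ = 84.62°  ·
antipodal pairs: 4

count = 4; pairs: (0,2), (0,3), (1,3), (2,4)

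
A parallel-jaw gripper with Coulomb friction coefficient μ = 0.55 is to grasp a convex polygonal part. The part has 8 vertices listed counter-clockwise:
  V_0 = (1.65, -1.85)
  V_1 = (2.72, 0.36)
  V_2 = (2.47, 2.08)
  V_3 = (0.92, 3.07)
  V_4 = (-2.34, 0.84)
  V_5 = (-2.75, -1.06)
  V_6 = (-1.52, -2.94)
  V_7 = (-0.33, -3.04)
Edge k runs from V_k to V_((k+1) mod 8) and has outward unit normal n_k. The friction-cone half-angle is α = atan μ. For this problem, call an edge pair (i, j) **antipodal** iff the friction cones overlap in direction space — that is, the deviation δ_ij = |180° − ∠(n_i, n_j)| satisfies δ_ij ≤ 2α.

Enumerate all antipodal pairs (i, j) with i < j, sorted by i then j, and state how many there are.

α = atan 0.55 = 28.81°;  2α = 57.62°
n_0 = (+0.9001, -0.4358)
n_1 = (+0.9896, +0.1438)
n_2 = (+0.5383, +0.8428)
n_3 = (-0.5646, +0.8254)
n_4 = (-0.9775, +0.2109)
n_5 = (-0.8368, -0.5475)
n_6 = (-0.0837, -0.9965)
n_7 = (+0.5151, -0.8571)
  (0,1): δ = 145.90°  ·
  (0,2): δ = 96.73°  ·
  (0,3): δ = 29.79°  ✓
  (0,4): δ = 13.66°  ✓
  (0,5): δ = 59.03°  ·
  (0,6): δ = 111.03°  ·
  (0,7): δ = 146.84°  ·
  (1,2): δ = 130.84°  ·
  (1,3): δ = 63.90°  ·
  (1,4): δ = 20.45°  ✓
  (1,5): δ = 24.92°  ✓
  (1,6): δ = 76.93°  ·
  (1,7): δ = 112.74°  ·
  (2,3): δ = 113.06°  ·
  (2,4): δ = 69.61°  ·
  (2,5): δ = 24.24°  ✓
  (2,6): δ = 27.76°  ✓
  (2,7): δ = 63.57°  ·
  (3,4): δ = 136.55°  ·
  (3,5): δ = 91.18°  ·
  (3,6): δ = 39.18°  ✓
  (3,7): δ = 3.37°  ✓
  (4,5): δ = 134.63°  ·
  (4,6): δ = 82.63°  ·
  (4,7): δ = 46.82°  ✓
  (5,6): δ = 128.00°  ·
  (5,7): δ = 92.19°  ·
  (6,7): δ = 144.19°  ·
antipodal pairs: 9

count = 9; pairs: (0,3), (0,4), (1,4), (1,5), (2,5), (2,6), (3,6), (3,7), (4,7)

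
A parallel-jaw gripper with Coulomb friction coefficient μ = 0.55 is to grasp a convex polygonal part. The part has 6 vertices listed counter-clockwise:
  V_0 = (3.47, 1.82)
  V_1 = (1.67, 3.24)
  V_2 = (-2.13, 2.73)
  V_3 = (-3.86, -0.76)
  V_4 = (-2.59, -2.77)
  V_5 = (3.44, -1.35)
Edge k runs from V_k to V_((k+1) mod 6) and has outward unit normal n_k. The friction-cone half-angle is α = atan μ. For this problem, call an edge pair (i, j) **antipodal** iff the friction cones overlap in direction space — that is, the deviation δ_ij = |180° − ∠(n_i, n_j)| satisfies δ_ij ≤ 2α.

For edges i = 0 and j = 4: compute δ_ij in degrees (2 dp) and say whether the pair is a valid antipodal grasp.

δ = 51.52°, valid

α = atan 0.55 = 28.81°;  2α = 57.62°
edge 0: e_0 = (-1.80, +1.42);  n_0 = (+0.6194, +0.7851)
edge 4: e_4 = (+6.03, +1.42);  n_4 = (+0.2292, -0.9734)
∠(n_0, n_4) = 128.48°
δ = |180° − 128.48°| = 51.52°
51.52° ≤ 2α = 57.62°  →  valid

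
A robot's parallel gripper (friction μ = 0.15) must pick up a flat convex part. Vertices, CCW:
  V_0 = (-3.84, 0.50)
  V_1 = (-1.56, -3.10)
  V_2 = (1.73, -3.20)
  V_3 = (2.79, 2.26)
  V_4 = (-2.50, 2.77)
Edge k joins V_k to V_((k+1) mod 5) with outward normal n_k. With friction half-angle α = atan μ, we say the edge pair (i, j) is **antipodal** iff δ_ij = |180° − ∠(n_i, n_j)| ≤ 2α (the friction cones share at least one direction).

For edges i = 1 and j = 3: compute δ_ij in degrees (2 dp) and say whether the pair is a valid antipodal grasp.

α = atan 0.15 = 8.53°;  2α = 17.06°
edge 1: e_1 = (+3.29, -0.10);  n_1 = (-0.0304, -0.9995)
edge 3: e_3 = (-5.29, +0.51);  n_3 = (+0.0960, +0.9954)
∠(n_1, n_3) = 176.23°
δ = |180° − 176.23°| = 3.77°
3.77° ≤ 2α = 17.06°  →  valid

δ = 3.77°, valid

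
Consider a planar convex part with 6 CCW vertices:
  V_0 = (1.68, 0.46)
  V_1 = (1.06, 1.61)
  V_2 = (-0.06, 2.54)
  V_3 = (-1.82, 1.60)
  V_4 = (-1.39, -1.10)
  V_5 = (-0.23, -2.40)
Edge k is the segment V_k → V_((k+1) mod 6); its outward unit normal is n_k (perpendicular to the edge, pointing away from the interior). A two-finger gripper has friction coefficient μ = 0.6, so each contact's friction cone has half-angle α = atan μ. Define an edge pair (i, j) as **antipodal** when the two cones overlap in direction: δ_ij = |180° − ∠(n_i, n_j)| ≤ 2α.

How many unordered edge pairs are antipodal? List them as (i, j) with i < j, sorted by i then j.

count = 6; pairs: (0,3), (0,4), (1,3), (1,4), (2,5), (3,5)

α = atan 0.6 = 30.96°;  2α = 61.93°
n_0 = (+0.8802, +0.4746)
n_1 = (+0.6388, +0.7693)
n_2 = (-0.4711, +0.8821)
n_3 = (-0.9876, -0.1573)
n_4 = (-0.7461, -0.6658)
n_5 = (+0.8316, -0.5554)
  (0,1): δ = 158.04°  ·
  (0,2): δ = 90.22°  ·
  (0,3): δ = 19.28°  ✓
  (0,4): δ = 13.41°  ✓
  (0,5): δ = 117.93°  ·
  (1,2): δ = 112.19°  ·
  (1,3): δ = 41.25°  ✓
  (1,4): δ = 8.55°  ✓
  (1,5): δ = 95.97°  ·
  (2,3): δ = 109.06°  ·
  (2,4): δ = 76.36°  ·
  (2,5): δ = 28.16°  ✓
  (3,4): δ = 147.31°  ·
  (3,5): δ = 42.79°  ✓
  (4,5): δ = 75.48°  ·
antipodal pairs: 6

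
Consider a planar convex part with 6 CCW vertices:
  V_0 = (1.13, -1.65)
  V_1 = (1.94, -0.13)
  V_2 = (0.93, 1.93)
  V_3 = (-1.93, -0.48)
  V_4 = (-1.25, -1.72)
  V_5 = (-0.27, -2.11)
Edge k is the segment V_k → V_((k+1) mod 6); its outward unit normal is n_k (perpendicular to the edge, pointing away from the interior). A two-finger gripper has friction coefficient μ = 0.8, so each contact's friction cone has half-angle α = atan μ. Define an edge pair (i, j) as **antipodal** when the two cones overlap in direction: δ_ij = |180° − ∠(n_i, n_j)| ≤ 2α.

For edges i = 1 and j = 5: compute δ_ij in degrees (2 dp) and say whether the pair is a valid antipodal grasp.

α = atan 0.8 = 38.66°;  2α = 77.32°
edge 1: e_1 = (-1.01, +2.06);  n_1 = (+0.8979, +0.4402)
edge 5: e_5 = (+1.40, +0.46);  n_5 = (+0.3122, -0.9500)
∠(n_1, n_5) = 97.93°
δ = |180° − 97.93°| = 82.07°
82.07° > 2α = 77.32°  →  invalid

δ = 82.07°, invalid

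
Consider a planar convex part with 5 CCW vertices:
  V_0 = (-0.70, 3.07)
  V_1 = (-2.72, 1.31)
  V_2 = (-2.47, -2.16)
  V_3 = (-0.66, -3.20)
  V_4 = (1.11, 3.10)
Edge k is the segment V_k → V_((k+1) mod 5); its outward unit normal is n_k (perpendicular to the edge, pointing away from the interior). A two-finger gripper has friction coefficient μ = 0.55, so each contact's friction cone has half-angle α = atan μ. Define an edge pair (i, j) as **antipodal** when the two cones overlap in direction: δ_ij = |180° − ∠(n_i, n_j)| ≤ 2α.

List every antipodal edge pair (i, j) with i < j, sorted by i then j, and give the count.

count = 3; pairs: (0,3), (1,3), (2,4)

α = atan 0.55 = 28.81°;  2α = 57.62°
n_0 = (-0.6569, +0.7540)
n_1 = (-0.9974, -0.0719)
n_2 = (-0.4982, -0.8671)
n_3 = (+0.9627, -0.2705)
n_4 = (-0.0166, +0.9999)
  (0,1): δ = 126.94°  ·
  (0,2): δ = 70.95°  ·
  (0,3): δ = 33.24°  ✓
  (0,4): δ = 139.88°  ·
  (1,2): δ = 124.00°  ·
  (1,3): δ = 19.81°  ✓
  (1,4): δ = 86.83°  ·
  (2,3): δ = 75.81°  ·
  (2,4): δ = 30.83°  ✓
  (3,4): δ = 73.36°  ·
antipodal pairs: 3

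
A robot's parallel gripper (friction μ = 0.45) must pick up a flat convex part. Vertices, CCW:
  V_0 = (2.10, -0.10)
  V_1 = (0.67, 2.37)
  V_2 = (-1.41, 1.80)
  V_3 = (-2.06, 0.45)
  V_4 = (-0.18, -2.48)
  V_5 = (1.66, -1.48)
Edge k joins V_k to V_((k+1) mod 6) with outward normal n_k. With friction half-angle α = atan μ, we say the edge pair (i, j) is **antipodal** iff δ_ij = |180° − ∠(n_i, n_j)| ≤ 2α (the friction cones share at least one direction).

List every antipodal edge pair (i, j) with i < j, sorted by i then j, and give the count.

α = atan 0.45 = 24.23°;  2α = 48.46°
n_0 = (+0.8654, +0.5010)
n_1 = (-0.2643, +0.9644)
n_2 = (-0.9010, +0.4338)
n_3 = (-0.8416, -0.5400)
n_4 = (+0.4775, -0.8786)
n_5 = (+0.9527, -0.3038)
  (0,1): δ = 104.74°  ·
  (0,2): δ = 55.78°  ·
  (0,3): δ = 2.62°  ✓
  (0,4): δ = 88.45°  ·
  (0,5): δ = 132.25°  ·
  (1,2): δ = 131.03°  ·
  (1,3): δ = 72.64°  ·
  (1,4): δ = 13.20°  ✓
  (1,5): δ = 56.99°  ·
  (2,3): δ = 121.60°  ·
  (2,4): δ = 35.77°  ✓
  (2,5): δ = 8.03°  ✓
  (3,4): δ = 94.16°  ·
  (3,5): δ = 50.37°  ·
  (4,5): δ = 136.21°  ·
antipodal pairs: 4

count = 4; pairs: (0,3), (1,4), (2,4), (2,5)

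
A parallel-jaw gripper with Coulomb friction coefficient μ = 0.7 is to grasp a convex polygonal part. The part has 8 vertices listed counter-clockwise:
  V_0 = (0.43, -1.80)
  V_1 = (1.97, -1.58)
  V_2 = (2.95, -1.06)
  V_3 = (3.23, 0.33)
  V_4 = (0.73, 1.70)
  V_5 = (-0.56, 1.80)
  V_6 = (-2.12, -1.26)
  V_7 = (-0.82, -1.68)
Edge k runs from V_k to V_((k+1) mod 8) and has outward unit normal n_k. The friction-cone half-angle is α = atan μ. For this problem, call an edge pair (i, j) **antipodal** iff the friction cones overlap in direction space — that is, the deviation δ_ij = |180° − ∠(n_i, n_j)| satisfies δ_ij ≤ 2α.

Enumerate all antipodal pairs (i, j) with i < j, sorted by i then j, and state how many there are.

α = atan 0.7 = 34.99°;  2α = 69.98°
n_0 = (+0.1414, -0.9899)
n_1 = (+0.4687, -0.8833)
n_2 = (+0.9803, -0.1975)
n_3 = (+0.4806, +0.8770)
n_4 = (+0.0773, +0.9970)
n_5 = (-0.8909, +0.4542)
n_6 = (-0.3074, -0.9516)
n_7 = (-0.0956, -0.9954)
  (0,1): δ = 160.18°  ·
  (0,2): δ = 109.52°  ·
  (0,3): δ = 36.85°  ✓
  (0,4): δ = 12.56°  ✓
  (0,5): δ = 54.86°  ✓
  (0,6): δ = 153.97°  ·
  (0,7): δ = 166.39°  ·
  (1,2): δ = 129.34°  ·
  (1,3): δ = 56.67°  ✓
  (1,4): δ = 32.38°  ✓
  (1,5): δ = 35.04°  ✓
  (1,6): δ = 134.14°  ·
  (1,7): δ = 146.57°  ·
  (2,3): δ = 107.33°  ·
  (2,4): δ = 83.04°  ·
  (2,5): δ = 15.62°  ✓
  (2,6): δ = 83.48°  ·
  (2,7): δ = 95.91°  ·
  (3,4): δ = 155.71°  ·
  (3,5): δ = 88.29°  ·
  (3,6): δ = 10.82°  ✓
  (3,7): δ = 23.24°  ✓
  (4,5): δ = 112.58°  ·
  (4,6): δ = 13.47°  ✓
  (4,7): δ = 1.05°  ✓
  (5,6): δ = 80.89°  ·
  (5,7): δ = 68.47°  ✓
  (6,7): δ = 167.58°  ·
antipodal pairs: 12

count = 12; pairs: (0,3), (0,4), (0,5), (1,3), (1,4), (1,5), (2,5), (3,6), (3,7), (4,6), (4,7), (5,7)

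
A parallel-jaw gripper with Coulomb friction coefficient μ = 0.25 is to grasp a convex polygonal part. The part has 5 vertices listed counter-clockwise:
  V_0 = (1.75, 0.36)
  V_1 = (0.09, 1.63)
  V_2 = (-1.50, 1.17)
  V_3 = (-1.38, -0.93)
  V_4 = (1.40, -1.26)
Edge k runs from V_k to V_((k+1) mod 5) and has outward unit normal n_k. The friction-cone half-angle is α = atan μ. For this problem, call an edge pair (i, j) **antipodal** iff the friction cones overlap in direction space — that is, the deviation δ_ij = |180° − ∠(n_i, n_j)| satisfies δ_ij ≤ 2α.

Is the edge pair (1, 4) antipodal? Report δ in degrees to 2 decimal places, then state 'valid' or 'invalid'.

δ = 61.67°, invalid

α = atan 0.25 = 14.04°;  2α = 28.07°
edge 1: e_1 = (-1.59, -0.46);  n_1 = (-0.2779, +0.9606)
edge 4: e_4 = (+0.35, +1.62);  n_4 = (+0.9774, -0.2112)
∠(n_1, n_4) = 118.33°
δ = |180° − 118.33°| = 61.67°
61.67° > 2α = 28.07°  →  invalid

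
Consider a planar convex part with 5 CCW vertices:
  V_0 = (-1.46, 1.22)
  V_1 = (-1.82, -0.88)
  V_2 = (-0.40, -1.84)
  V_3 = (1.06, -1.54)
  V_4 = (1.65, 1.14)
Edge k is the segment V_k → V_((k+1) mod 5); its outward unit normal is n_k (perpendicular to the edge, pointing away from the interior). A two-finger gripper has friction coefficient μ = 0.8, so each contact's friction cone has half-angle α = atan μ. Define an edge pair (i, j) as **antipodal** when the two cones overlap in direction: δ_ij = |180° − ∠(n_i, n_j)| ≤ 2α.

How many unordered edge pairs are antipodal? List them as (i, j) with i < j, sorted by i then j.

α = atan 0.8 = 38.66°;  2α = 77.32°
n_0 = (-0.9856, +0.1690)
n_1 = (-0.5601, -0.8284)
n_2 = (+0.2013, -0.9795)
n_3 = (+0.9766, -0.2150)
n_4 = (+0.0257, +0.9997)
  (0,1): δ = 114.33°  ·
  (0,2): δ = 68.66°  ✓
  (0,3): δ = 2.69°  ✓
  (0,4): δ = 98.25°  ·
  (1,2): δ = 134.33°  ·
  (1,3): δ = 68.35°  ✓
  (1,4): δ = 32.59°  ✓
  (2,3): δ = 114.03°  ·
  (2,4): δ = 13.09°  ✓
  (3,4): δ = 79.06°  ·
antipodal pairs: 5

count = 5; pairs: (0,2), (0,3), (1,3), (1,4), (2,4)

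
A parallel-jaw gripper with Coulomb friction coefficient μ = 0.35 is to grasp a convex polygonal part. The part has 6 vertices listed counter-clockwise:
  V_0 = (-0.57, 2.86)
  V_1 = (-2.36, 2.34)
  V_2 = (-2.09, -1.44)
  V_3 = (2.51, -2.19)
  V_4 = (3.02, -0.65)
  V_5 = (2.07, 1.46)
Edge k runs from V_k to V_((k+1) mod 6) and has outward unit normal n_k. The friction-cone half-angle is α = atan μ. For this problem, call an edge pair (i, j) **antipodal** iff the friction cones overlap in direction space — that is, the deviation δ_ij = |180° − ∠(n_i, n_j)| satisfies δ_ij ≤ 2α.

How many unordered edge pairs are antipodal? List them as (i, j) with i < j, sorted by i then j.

count = 4; pairs: (0,2), (1,3), (1,4), (2,5)

α = atan 0.35 = 19.29°;  2α = 38.58°
n_0 = (-0.2790, +0.9603)
n_1 = (-0.9975, -0.0712)
n_2 = (-0.1609, -0.9870)
n_3 = (+0.9493, -0.3144)
n_4 = (+0.9118, +0.4105)
n_5 = (+0.4685, +0.8835)
  (0,1): δ = 102.11°  ·
  (0,2): δ = 25.46°  ✓
  (0,3): δ = 55.48°  ·
  (0,4): δ = 98.04°  ·
  (0,5): δ = 135.86°  ·
  (1,2): δ = 103.35°  ·
  (1,3): δ = 22.41°  ✓
  (1,4): δ = 20.15°  ✓
  (1,5): δ = 57.98°  ·
  (2,3): δ = 99.06°  ·
  (2,4): δ = 56.50°  ·
  (2,5): δ = 18.68°  ✓
  (3,4): δ = 137.44°  ·
  (3,5): δ = 99.61°  ·
  (4,5): δ = 142.18°  ·
antipodal pairs: 4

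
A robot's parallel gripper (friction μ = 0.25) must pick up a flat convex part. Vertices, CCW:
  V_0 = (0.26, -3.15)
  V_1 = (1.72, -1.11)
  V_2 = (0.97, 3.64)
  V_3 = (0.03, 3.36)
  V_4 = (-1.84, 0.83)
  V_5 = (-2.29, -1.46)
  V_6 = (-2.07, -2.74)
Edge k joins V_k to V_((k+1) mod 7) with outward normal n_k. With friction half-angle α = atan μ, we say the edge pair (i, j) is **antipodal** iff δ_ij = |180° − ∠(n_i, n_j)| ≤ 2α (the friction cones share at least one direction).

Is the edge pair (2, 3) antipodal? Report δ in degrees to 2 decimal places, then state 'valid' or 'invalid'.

α = atan 0.25 = 14.04°;  2α = 28.07°
edge 2: e_2 = (-0.94, -0.28);  n_2 = (-0.2855, +0.9584)
edge 3: e_3 = (-1.87, -2.53);  n_3 = (-0.8042, +0.5944)
∠(n_2, n_3) = 36.94°
δ = |180° − 36.94°| = 143.06°
143.06° > 2α = 28.07°  →  invalid

δ = 143.06°, invalid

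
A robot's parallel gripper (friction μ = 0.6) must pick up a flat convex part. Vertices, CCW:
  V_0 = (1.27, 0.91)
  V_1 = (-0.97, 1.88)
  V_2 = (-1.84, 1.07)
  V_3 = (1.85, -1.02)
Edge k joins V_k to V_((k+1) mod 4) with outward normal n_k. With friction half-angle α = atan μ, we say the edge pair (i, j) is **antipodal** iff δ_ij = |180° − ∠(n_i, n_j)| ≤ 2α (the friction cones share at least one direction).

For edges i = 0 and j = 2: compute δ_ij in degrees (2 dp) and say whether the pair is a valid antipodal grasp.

α = atan 0.6 = 30.96°;  2α = 61.93°
edge 0: e_0 = (-2.24, +0.97);  n_0 = (+0.3974, +0.9177)
edge 2: e_2 = (+3.69, -2.09);  n_2 = (-0.4928, -0.8701)
∠(n_0, n_2) = 173.89°
δ = |180° − 173.89°| = 6.11°
6.11° ≤ 2α = 61.93°  →  valid

δ = 6.11°, valid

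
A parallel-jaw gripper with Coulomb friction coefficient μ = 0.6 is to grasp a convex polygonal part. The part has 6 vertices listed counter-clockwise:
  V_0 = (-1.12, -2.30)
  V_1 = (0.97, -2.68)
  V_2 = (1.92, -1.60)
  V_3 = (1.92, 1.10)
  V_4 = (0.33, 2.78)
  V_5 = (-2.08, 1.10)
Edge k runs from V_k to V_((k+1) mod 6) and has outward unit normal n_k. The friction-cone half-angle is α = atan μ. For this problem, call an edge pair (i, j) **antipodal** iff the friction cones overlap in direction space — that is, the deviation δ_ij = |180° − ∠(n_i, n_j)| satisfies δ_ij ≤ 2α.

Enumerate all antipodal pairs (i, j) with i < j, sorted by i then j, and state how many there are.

count = 7; pairs: (0,3), (0,4), (1,4), (1,5), (2,4), (2,5), (3,5)

α = atan 0.6 = 30.96°;  2α = 61.93°
n_0 = (-0.1789, -0.9839)
n_1 = (+0.7509, -0.6605)
n_2 = (+1.0000, -0.0000)
n_3 = (+0.7263, +0.6874)
n_4 = (-0.5719, +0.8203)
n_5 = (-0.9624, -0.2717)
  (0,1): δ = 121.03°  ·
  (0,2): δ = 79.70°  ·
  (0,3): δ = 36.27°  ✓
  (0,4): δ = 45.19°  ✓
  (0,5): δ = 116.07°  ·
  (1,2): δ = 138.66°  ·
  (1,3): δ = 95.24°  ·
  (1,4): δ = 13.78°  ✓
  (1,5): δ = 57.10°  ✓
  (2,3): δ = 136.58°  ·
  (2,4): δ = 55.12°  ✓
  (2,5): δ = 15.77°  ✓
  (3,4): δ = 98.54°  ·
  (3,5): δ = 27.66°  ✓
  (4,5): δ = 109.11°  ·
antipodal pairs: 7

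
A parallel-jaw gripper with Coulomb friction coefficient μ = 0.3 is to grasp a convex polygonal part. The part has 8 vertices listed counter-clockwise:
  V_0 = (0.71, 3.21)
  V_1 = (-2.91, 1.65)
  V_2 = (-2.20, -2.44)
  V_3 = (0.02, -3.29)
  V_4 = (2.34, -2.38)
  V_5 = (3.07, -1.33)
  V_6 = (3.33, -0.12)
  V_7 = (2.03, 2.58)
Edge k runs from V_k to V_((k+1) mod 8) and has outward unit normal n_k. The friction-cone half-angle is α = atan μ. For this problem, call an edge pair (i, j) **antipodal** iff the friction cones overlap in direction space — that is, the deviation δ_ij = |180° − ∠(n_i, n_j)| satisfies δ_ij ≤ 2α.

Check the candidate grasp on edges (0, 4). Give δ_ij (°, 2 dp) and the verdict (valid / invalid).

α = atan 0.3 = 16.70°;  2α = 33.40°
edge 0: e_0 = (-3.62, -1.56);  n_0 = (-0.3958, +0.9184)
edge 4: e_4 = (+0.73, +1.05);  n_4 = (+0.8211, -0.5708)
∠(n_0, n_4) = 148.12°
δ = |180° − 148.12°| = 31.88°
31.88° ≤ 2α = 33.40°  →  valid

δ = 31.88°, valid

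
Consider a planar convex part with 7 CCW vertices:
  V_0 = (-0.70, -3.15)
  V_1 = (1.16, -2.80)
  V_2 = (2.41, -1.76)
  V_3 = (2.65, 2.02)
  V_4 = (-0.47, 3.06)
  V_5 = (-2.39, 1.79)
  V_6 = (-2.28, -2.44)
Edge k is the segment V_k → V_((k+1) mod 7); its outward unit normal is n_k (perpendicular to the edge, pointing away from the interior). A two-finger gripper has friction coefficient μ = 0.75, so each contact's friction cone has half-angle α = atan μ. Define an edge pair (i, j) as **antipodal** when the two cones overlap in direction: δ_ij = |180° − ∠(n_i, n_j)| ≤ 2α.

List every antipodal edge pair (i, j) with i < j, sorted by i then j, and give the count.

α = atan 0.75 = 36.87°;  2α = 73.74°
n_0 = (+0.1849, -0.9828)
n_1 = (+0.6396, -0.7687)
n_2 = (+0.9980, -0.0634)
n_3 = (+0.3162, +0.9487)
n_4 = (-0.5517, +0.8340)
n_5 = (-0.9997, -0.0260)
n_6 = (-0.4099, -0.9121)
  (0,1): δ = 150.90°  ·
  (0,2): δ = 104.29°  ·
  (0,3): δ = 29.09°  ✓
  (0,4): δ = 22.83°  ✓
  (0,5): δ = 80.83°  ·
  (0,6): δ = 145.15°  ·
  (1,2): δ = 133.39°  ·
  (1,3): δ = 58.20°  ✓
  (1,4): δ = 6.28°  ✓
  (1,5): δ = 51.73°  ✓
  (1,6): δ = 116.04°  ·
  (2,3): δ = 104.80°  ·
  (2,4): δ = 52.88°  ✓
  (2,5): δ = 5.12°  ✓
  (2,6): δ = 69.44°  ✓
  (3,4): δ = 128.08°  ·
  (3,5): δ = 70.08°  ✓
  (3,6): δ = 5.76°  ✓
  (4,5): δ = 121.99°  ·
  (4,6): δ = 57.68°  ✓
  (5,6): δ = 115.69°  ·
antipodal pairs: 11

count = 11; pairs: (0,3), (0,4), (1,3), (1,4), (1,5), (2,4), (2,5), (2,6), (3,5), (3,6), (4,6)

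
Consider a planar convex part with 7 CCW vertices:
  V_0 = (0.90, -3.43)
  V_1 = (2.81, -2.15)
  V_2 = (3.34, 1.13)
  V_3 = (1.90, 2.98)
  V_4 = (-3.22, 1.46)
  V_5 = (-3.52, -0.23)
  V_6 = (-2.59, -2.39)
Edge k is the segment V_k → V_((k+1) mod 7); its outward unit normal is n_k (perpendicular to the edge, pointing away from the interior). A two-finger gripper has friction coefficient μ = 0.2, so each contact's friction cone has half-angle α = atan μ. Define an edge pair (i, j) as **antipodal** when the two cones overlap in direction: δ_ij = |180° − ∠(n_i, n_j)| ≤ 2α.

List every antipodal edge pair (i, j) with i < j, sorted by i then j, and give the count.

count = 3; pairs: (0,3), (1,4), (2,5)

α = atan 0.2 = 11.31°;  2α = 22.62°
n_0 = (+0.5567, -0.8307)
n_1 = (+0.9872, -0.1595)
n_2 = (+0.7891, +0.6142)
n_3 = (-0.2846, +0.9586)
n_4 = (-0.9846, +0.1748)
n_5 = (-0.9185, -0.3955)
n_6 = (-0.2856, -0.9584)
  (0,1): δ = 133.01°  ·
  (0,2): δ = 85.93°  ·
  (0,3): δ = 17.29°  ✓
  (0,4): δ = 46.11°  ·
  (0,5): δ = 79.47°  ·
  (0,6): δ = 129.58°  ·
  (1,2): δ = 132.92°  ·
  (1,3): δ = 64.29°  ·
  (1,4): δ = 0.89°  ✓
  (1,5): δ = 32.47°  ·
  (1,6): δ = 82.59°  ·
  (2,3): δ = 111.36°  ·
  (2,4): δ = 47.96°  ·
  (2,5): δ = 14.60°  ✓
  (2,6): δ = 35.51°  ·
  (3,4): δ = 116.60°  ·
  (3,5): δ = 83.24°  ·
  (3,6): δ = 33.13°  ·
  (4,5): δ = 146.64°  ·
  (4,6): δ = 96.53°  ·
  (5,6): δ = 129.89°  ·
antipodal pairs: 3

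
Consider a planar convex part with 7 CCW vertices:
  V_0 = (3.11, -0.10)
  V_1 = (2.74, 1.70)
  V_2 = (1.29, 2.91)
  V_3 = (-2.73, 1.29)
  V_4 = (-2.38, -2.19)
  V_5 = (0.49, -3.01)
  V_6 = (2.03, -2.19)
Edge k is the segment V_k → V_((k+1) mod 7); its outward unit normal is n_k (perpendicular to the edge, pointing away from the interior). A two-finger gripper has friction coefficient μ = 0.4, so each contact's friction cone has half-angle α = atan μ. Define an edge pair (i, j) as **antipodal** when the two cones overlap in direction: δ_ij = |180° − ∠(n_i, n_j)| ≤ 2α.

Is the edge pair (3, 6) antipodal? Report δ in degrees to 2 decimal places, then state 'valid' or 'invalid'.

δ = 33.07°, valid

α = atan 0.4 = 21.80°;  2α = 43.60°
edge 3: e_3 = (+0.35, -3.48);  n_3 = (-0.9950, -0.1001)
edge 6: e_6 = (+1.08, +2.09);  n_6 = (+0.8884, -0.4591)
∠(n_3, n_6) = 146.93°
δ = |180° − 146.93°| = 33.07°
33.07° ≤ 2α = 43.60°  →  valid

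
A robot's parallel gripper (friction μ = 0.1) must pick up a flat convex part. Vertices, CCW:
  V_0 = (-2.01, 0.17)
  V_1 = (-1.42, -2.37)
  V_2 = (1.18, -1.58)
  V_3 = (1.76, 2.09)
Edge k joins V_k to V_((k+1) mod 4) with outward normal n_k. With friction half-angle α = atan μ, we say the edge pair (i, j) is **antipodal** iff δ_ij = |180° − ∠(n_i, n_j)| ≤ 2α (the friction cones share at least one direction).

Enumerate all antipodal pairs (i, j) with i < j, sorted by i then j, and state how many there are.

count = 1; pairs: (1,3)

α = atan 0.1 = 5.71°;  2α = 11.42°
n_0 = (-0.9741, -0.2263)
n_1 = (+0.2907, -0.9568)
n_2 = (+0.9877, -0.1561)
n_3 = (-0.4538, +0.8911)
  (0,1): δ = 86.18°  ·
  (0,2): δ = 22.06°  ·
  (0,3): δ = 103.91°  ·
  (1,2): δ = 115.88°  ·
  (1,3): δ = 10.09°  ✓
  (2,3): δ = 54.03°  ·
antipodal pairs: 1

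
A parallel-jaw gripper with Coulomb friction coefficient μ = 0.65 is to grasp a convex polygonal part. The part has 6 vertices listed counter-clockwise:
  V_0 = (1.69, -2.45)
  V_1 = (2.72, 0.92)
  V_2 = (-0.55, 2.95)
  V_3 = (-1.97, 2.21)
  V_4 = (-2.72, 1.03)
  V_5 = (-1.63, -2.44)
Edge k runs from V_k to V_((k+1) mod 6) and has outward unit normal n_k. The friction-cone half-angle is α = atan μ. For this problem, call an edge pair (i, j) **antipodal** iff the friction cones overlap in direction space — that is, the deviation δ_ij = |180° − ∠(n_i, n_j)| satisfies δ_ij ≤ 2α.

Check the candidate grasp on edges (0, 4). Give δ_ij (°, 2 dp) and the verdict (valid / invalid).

δ = 34.43°, valid

α = atan 0.65 = 33.02°;  2α = 66.05°
edge 0: e_0 = (+1.03, +3.37);  n_0 = (+0.9563, -0.2923)
edge 4: e_4 = (+1.09, -3.47);  n_4 = (-0.9540, -0.2997)
∠(n_0, n_4) = 145.57°
δ = |180° − 145.57°| = 34.43°
34.43° ≤ 2α = 66.05°  →  valid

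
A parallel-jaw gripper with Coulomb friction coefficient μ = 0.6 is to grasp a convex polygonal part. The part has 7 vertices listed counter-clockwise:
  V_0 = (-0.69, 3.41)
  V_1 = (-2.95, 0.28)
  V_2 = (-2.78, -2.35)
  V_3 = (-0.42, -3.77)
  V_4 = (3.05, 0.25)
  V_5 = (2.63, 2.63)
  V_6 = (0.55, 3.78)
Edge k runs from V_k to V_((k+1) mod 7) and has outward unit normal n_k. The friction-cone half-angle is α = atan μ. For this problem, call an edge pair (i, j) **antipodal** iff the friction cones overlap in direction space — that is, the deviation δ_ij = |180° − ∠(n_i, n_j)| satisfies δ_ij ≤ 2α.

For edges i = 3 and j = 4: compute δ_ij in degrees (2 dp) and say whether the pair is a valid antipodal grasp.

α = atan 0.6 = 30.96°;  2α = 61.93°
edge 3: e_3 = (+3.47, +4.02);  n_3 = (+0.7570, -0.6534)
edge 4: e_4 = (-0.42, +2.38);  n_4 = (+0.9848, +0.1738)
∠(n_3, n_4) = 50.81°
δ = |180° − 50.81°| = 129.19°
129.19° > 2α = 61.93°  →  invalid

δ = 129.19°, invalid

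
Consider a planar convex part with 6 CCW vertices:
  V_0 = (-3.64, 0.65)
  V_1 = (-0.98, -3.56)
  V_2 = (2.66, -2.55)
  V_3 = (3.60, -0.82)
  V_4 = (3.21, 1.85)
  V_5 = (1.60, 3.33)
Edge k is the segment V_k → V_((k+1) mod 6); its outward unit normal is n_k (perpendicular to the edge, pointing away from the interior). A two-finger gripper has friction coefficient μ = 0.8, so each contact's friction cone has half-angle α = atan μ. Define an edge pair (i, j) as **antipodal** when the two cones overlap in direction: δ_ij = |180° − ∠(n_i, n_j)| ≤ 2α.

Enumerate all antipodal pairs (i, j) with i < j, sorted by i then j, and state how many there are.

count = 7; pairs: (0,2), (0,3), (0,4), (1,4), (1,5), (2,5), (3,5)

α = atan 0.8 = 38.66°;  2α = 77.32°
n_0 = (-0.8454, -0.5341)
n_1 = (+0.2674, -0.9636)
n_2 = (+0.8787, -0.4774)
n_3 = (+0.9895, +0.1445)
n_4 = (+0.6768, +0.7362)
n_5 = (-0.4554, +0.8903)
  (0,1): δ = 106.78°  ·
  (0,2): δ = 60.80°  ✓
  (0,3): δ = 23.98°  ✓
  (0,4): δ = 15.12°  ✓
  (0,5): δ = 84.80°  ·
  (1,2): δ = 134.03°  ·
  (1,3): δ = 97.20°  ·
  (1,4): δ = 58.10°  ✓
  (1,5): δ = 11.58°  ✓
  (2,3): δ = 143.17°  ·
  (2,4): δ = 104.07°  ·
  (2,5): δ = 34.39°  ✓
  (3,4): δ = 140.90°  ·
  (3,5): δ = 71.22°  ✓
  (4,5): δ = 110.32°  ·
antipodal pairs: 7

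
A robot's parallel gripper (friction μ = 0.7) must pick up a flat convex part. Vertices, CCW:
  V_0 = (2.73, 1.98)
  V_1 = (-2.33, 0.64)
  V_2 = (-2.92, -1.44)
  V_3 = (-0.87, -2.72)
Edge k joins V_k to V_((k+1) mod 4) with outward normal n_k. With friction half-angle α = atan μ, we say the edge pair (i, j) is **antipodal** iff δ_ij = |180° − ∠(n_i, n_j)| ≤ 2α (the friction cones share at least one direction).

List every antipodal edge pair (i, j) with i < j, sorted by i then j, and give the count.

count = 3; pairs: (0,2), (0,3), (1,3)

α = atan 0.7 = 34.99°;  2α = 69.98°
n_0 = (-0.2560, +0.9667)
n_1 = (-0.9620, +0.2729)
n_2 = (-0.5296, -0.8482)
n_3 = (+0.7939, -0.6081)
  (0,1): δ = 120.67°  ·
  (0,2): δ = 46.81°  ✓
  (0,3): δ = 37.72°  ✓
  (1,2): δ = 106.14°  ·
  (1,3): δ = 21.61°  ✓
  (2,3): δ = 95.47°  ·
antipodal pairs: 3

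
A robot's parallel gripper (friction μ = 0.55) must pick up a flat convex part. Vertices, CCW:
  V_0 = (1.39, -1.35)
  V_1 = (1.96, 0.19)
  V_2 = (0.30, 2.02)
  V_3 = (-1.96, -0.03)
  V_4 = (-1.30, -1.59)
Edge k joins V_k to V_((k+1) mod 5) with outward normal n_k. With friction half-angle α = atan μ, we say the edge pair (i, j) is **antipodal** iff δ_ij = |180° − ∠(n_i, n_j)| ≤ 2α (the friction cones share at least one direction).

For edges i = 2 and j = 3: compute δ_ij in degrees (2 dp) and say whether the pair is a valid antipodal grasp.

α = atan 0.55 = 28.81°;  2α = 57.62°
edge 2: e_2 = (-2.26, -2.05);  n_2 = (-0.6719, +0.7407)
edge 3: e_3 = (+0.66, -1.56);  n_3 = (-0.9210, -0.3896)
∠(n_2, n_3) = 70.72°
δ = |180° − 70.72°| = 109.28°
109.28° > 2α = 57.62°  →  invalid

δ = 109.28°, invalid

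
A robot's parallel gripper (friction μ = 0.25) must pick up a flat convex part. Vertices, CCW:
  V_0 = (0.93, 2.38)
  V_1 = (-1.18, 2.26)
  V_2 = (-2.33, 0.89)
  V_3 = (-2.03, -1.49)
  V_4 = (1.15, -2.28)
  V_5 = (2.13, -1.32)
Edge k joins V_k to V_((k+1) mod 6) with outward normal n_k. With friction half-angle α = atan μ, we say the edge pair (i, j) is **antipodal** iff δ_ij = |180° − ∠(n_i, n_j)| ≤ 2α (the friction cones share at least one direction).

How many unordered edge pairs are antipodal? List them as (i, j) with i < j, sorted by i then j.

count = 3; pairs: (0,3), (1,4), (2,5)

α = atan 0.25 = 14.04°;  2α = 28.07°
n_0 = (-0.0568, +0.9984)
n_1 = (-0.7659, +0.6429)
n_2 = (-0.9921, -0.1251)
n_3 = (-0.2411, -0.9705)
n_4 = (+0.6998, -0.7144)
n_5 = (+0.9512, +0.3085)
  (0,1): δ = 133.27°  ·
  (0,2): δ = 86.07°  ·
  (0,3): δ = 17.21°  ✓
  (0,4): δ = 41.15°  ·
  (0,5): δ = 104.71°  ·
  (1,2): δ = 132.81°  ·
  (1,3): δ = 63.94°  ·
  (1,4): δ = 5.58°  ✓
  (1,5): δ = 57.98°  ·
  (2,3): δ = 111.14°  ·
  (2,4): δ = 52.77°  ·
  (2,5): δ = 10.78°  ✓
  (3,4): δ = 121.64°  ·
  (3,5): δ = 58.08°  ·
  (4,5): δ = 116.44°  ·
antipodal pairs: 3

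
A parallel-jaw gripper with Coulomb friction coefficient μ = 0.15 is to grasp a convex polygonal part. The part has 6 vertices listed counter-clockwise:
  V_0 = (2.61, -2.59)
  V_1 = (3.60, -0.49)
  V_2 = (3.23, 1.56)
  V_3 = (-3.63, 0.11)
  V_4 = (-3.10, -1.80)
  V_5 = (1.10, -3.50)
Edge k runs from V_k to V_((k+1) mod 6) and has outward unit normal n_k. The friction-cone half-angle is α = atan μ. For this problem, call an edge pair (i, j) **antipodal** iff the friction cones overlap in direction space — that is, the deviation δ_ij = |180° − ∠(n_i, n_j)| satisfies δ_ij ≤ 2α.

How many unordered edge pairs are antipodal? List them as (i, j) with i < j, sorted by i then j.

count = 1; pairs: (1,3)

α = atan 0.15 = 8.53°;  2α = 17.06°
n_0 = (+0.9045, -0.4264)
n_1 = (+0.9841, +0.1776)
n_2 = (-0.2068, +0.9784)
n_3 = (-0.9636, -0.2674)
n_4 = (-0.3752, -0.9269)
n_5 = (+0.5162, -0.8565)
  (0,1): δ = 144.53°  ·
  (0,2): δ = 52.82°  ·
  (0,3): δ = 40.75°  ·
  (0,4): δ = 93.20°  ·
  (0,5): δ = 146.32°  ·
  (1,2): δ = 88.30°  ·
  (1,3): δ = 5.28°  ✓
  (1,4): δ = 57.73°  ·
  (1,5): δ = 110.84°  ·
  (2,3): δ = 86.43°  ·
  (2,4): δ = 33.97°  ·
  (2,5): δ = 19.14°  ·
  (3,4): δ = 127.54°  ·
  (3,5): δ = 74.43°  ·
  (4,5): δ = 126.89°  ·
antipodal pairs: 1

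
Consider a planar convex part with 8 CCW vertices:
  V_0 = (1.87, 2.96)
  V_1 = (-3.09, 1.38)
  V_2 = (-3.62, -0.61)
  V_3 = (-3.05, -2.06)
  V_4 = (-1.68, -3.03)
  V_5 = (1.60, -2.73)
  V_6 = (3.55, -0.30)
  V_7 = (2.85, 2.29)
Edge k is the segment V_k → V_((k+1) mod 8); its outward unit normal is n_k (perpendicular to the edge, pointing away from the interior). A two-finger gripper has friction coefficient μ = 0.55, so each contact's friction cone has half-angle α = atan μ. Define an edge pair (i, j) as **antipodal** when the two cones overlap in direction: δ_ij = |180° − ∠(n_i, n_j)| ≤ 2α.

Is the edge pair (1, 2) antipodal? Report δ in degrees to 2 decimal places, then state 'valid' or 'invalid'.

α = atan 0.55 = 28.81°;  2α = 57.62°
edge 1: e_1 = (-0.53, -1.99);  n_1 = (-0.9663, +0.2574)
edge 2: e_2 = (+0.57, -1.45);  n_2 = (-0.9307, -0.3659)
∠(n_1, n_2) = 36.37°
δ = |180° − 36.37°| = 143.63°
143.63° > 2α = 57.62°  →  invalid

δ = 143.63°, invalid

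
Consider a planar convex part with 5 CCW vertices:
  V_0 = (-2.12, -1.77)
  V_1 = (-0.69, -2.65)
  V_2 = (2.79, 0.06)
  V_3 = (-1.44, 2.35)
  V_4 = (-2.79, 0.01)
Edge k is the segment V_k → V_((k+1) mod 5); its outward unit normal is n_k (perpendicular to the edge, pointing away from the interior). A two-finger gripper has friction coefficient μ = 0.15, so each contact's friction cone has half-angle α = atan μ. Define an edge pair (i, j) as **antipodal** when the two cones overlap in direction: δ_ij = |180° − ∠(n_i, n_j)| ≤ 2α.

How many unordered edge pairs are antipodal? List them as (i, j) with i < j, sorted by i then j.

α = atan 0.15 = 8.53°;  2α = 17.06°
n_0 = (-0.5241, -0.8517)
n_1 = (+0.6144, -0.7890)
n_2 = (+0.4761, +0.8794)
n_3 = (-0.8662, +0.4997)
n_4 = (-0.9359, -0.3523)
  (0,1): δ = 110.48°  ·
  (0,2): δ = 3.18°  ✓
  (0,3): δ = 91.63°  ·
  (0,4): δ = 142.23°  ·
  (1,2): δ = 66.34°  ·
  (1,3): δ = 22.11°  ·
  (1,4): δ = 72.72°  ·
  (2,3): δ = 91.55°  ·
  (2,4): δ = 40.94°  ·
  (3,4): δ = 129.39°  ·
antipodal pairs: 1

count = 1; pairs: (0,2)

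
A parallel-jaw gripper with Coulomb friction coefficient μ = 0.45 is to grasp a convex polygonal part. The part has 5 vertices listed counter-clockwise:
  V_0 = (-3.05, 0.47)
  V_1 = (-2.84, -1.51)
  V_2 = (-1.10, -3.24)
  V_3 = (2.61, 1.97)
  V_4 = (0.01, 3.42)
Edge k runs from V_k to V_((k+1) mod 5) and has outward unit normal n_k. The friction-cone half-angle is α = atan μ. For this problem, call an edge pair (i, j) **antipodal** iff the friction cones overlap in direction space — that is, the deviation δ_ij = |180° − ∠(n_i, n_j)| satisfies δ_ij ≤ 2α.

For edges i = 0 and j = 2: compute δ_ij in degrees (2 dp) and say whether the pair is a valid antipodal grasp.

α = atan 0.45 = 24.23°;  2α = 48.46°
edge 0: e_0 = (+0.21, -1.98);  n_0 = (-0.9944, -0.1055)
edge 2: e_2 = (+3.71, +5.21);  n_2 = (+0.8146, -0.5801)
∠(n_0, n_2) = 138.49°
δ = |180° − 138.49°| = 41.51°
41.51° ≤ 2α = 48.46°  →  valid

δ = 41.51°, valid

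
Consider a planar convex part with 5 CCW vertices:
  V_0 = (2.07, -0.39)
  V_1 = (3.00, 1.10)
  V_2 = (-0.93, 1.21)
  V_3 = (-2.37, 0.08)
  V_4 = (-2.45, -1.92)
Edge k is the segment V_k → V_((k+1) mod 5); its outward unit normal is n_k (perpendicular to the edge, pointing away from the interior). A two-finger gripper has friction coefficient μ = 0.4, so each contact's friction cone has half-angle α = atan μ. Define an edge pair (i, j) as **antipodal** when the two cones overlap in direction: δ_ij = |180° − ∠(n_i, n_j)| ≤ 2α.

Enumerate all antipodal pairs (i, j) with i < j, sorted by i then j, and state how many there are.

α = atan 0.4 = 21.80°;  2α = 43.60°
n_0 = (+0.8483, -0.5295)
n_1 = (+0.0280, +0.9996)
n_2 = (-0.6173, +0.7867)
n_3 = (-0.9992, +0.0400)
n_4 = (+0.3206, -0.9472)
  (0,1): δ = 59.63°  ·
  (0,2): δ = 19.91°  ✓
  (0,3): δ = 29.68°  ✓
  (0,4): δ = 140.67°  ·
  (1,2): δ = 140.27°  ·
  (1,3): δ = 90.69°  ·
  (1,4): δ = 20.30°  ✓
  (2,3): δ = 130.41°  ·
  (2,4): δ = 19.42°  ✓
  (3,4): δ = 69.01°  ·
antipodal pairs: 4

count = 4; pairs: (0,2), (0,3), (1,4), (2,4)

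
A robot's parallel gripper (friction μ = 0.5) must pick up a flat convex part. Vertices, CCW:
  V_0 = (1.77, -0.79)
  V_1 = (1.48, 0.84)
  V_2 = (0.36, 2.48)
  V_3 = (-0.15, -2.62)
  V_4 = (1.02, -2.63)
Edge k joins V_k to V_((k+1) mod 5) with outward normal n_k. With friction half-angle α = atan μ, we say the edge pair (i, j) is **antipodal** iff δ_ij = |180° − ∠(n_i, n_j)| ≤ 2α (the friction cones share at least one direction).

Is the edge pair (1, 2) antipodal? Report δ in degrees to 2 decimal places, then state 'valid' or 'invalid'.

δ = 40.04°, valid

α = atan 0.5 = 26.57°;  2α = 53.13°
edge 1: e_1 = (-1.12, +1.64);  n_1 = (+0.8258, +0.5640)
edge 2: e_2 = (-0.51, -5.10);  n_2 = (-0.9950, +0.0995)
∠(n_1, n_2) = 139.96°
δ = |180° − 139.96°| = 40.04°
40.04° ≤ 2α = 53.13°  →  valid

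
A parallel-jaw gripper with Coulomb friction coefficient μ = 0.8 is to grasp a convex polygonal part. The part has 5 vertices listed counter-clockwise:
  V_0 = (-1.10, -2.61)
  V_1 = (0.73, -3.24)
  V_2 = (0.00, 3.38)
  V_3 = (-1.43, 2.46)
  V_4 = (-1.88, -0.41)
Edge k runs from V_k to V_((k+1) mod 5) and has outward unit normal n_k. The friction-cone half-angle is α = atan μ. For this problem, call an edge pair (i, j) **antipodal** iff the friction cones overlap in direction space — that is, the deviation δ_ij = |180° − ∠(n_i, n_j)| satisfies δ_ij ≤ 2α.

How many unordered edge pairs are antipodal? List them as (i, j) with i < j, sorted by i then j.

α = atan 0.8 = 38.66°;  2α = 77.32°
n_0 = (-0.3255, -0.9455)
n_1 = (+0.9940, +0.1096)
n_2 = (-0.5411, +0.8410)
n_3 = (-0.9879, +0.1549)
n_4 = (-0.9425, -0.3342)
  (0,1): δ = 64.71°  ✓
  (0,2): δ = 51.75°  ✓
  (0,3): δ = 100.09°  ·
  (0,4): δ = 128.52°  ·
  (1,2): δ = 63.54°  ✓
  (1,3): δ = 15.20°  ✓
  (1,4): δ = 13.23°  ✓
  (2,3): δ = 131.67°  ·
  (2,4): δ = 103.23°  ·
  (3,4): δ = 151.57°  ·
antipodal pairs: 5

count = 5; pairs: (0,1), (0,2), (1,2), (1,3), (1,4)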